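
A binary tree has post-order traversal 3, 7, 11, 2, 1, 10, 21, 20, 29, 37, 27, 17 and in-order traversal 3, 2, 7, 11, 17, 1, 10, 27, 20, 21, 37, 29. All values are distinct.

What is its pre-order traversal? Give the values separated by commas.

17, 2, 3, 11, 7, 27, 10, 1, 37, 20, 21, 29

The last element of post-order is the root; it splits in-order into left and right subtrees.
Root 17: left subtree has 4 nodes {3, 2, 7, 11}, right has 7 {1, 10, 27, 20, 21, 37, 29}.
  Root 2: left subtree has 1 node {3}, right has 2 {7, 11}.
    Root 11: left subtree has 1 node {7}, right has 0 { }.
  Root 27: left subtree has 2 nodes {1, 10}, right has 4 {20, 21, 37, 29}.
    Root 10: left subtree has 1 node {1}, right has 0 { }.
    Root 37: left subtree has 2 nodes {20, 21}, right has 1 {29}.
      Root 20: left subtree has 0 nodes { }, right has 1 {21}.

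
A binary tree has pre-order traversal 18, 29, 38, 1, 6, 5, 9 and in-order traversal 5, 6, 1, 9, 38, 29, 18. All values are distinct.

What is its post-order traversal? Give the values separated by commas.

5, 6, 9, 1, 38, 29, 18

The first element of pre-order is the root; it splits in-order into left and right subtrees.
Root 18: left subtree has 6 nodes {5, 6, 1, 9, 38, 29}, right has 0 { }.
  Root 29: left subtree has 5 nodes {5, 6, 1, 9, 38}, right has 0 { }.
    Root 38: left subtree has 4 nodes {5, 6, 1, 9}, right has 0 { }.
      Root 1: left subtree has 2 nodes {5, 6}, right has 1 {9}.
        Root 6: left subtree has 1 node {5}, right has 0 { }.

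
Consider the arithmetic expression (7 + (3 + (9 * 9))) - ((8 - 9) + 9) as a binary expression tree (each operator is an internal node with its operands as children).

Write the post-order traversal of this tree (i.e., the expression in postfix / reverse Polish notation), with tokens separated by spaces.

7 3 9 9 * + + 8 9 - 9 + -

Post-order on an expression tree gives postfix notation: for each operator, emit left operand, right operand, then the operator.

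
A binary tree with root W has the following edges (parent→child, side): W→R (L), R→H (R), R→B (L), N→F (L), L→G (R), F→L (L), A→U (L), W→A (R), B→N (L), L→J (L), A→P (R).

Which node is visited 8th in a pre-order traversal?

Pre-order visits the node, then its left subtree, then its right subtree.
Visit W.
At W: go left to R.
  Visit R.
  At R: go left to B.
    Visit B.
    At B: go left to N.
      Visit N.
      At N: go left to F.
        Visit F.
        At F: go left to L.
          Visit L.
          At L: go left to J.
            J is a leaf — visit J.
          At L: go right to G.
            G is a leaf — visit G.
        At F: no right child.
      At N: no right child.
    At B: no right child.
  At R: go right to H.
    H is a leaf — visit H.
At W: go right to A.
  Visit A.
  At A: go left to U.
    U is a leaf — visit U.
  At A: go right to P.
    P is a leaf — visit P.
Full pre-order sequence: W, R, B, N, F, L, J, G, H, A, U, P.

G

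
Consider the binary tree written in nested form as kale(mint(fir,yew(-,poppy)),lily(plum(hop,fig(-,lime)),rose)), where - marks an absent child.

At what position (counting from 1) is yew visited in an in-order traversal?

In-order visits the left subtree, then the node, then the right subtree.
At kale: go left to mint.
  At mint: go left to fir.
    fir is a leaf — visit fir.
  Visit mint.
  At mint: go right to yew.
    At yew: no left child.
    Visit yew.
    At yew: go right to poppy.
      poppy is a leaf — visit poppy.
Visit kale.
At kale: go right to lily.
  At lily: go left to plum.
    At plum: go left to hop.
      hop is a leaf — visit hop.
    Visit plum.
    At plum: go right to fig.
      At fig: no left child.
      Visit fig.
      At fig: go right to lime.
        lime is a leaf — visit lime.
  Visit lily.
  At lily: go right to rose.
    rose is a leaf — visit rose.
Full in-order sequence: fir, mint, yew, poppy, kale, hop, plum, fig, lime, lily, rose.

3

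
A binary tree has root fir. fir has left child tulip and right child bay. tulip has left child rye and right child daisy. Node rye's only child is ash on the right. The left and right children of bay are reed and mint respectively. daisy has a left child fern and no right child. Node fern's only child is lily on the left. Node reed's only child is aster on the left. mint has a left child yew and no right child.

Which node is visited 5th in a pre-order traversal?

daisy

Pre-order visits the node, then its left subtree, then its right subtree.
Visit fir.
At fir: go left to tulip.
  Visit tulip.
  At tulip: go left to rye.
    Visit rye.
    At rye: no left child.
    At rye: go right to ash.
      ash is a leaf — visit ash.
  At tulip: go right to daisy.
    Visit daisy.
    At daisy: go left to fern.
      Visit fern.
      At fern: go left to lily.
        lily is a leaf — visit lily.
      At fern: no right child.
    At daisy: no right child.
At fir: go right to bay.
  Visit bay.
  At bay: go left to reed.
    Visit reed.
    At reed: go left to aster.
      aster is a leaf — visit aster.
    At reed: no right child.
  At bay: go right to mint.
    Visit mint.
    At mint: go left to yew.
      yew is a leaf — visit yew.
    At mint: no right child.
Full pre-order sequence: fir, tulip, rye, ash, daisy, fern, lily, bay, reed, aster, mint, yew.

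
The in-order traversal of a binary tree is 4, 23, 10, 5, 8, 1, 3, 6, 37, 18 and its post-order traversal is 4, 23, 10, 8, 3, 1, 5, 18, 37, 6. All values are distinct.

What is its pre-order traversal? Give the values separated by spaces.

6 5 10 23 4 1 8 3 37 18

The last element of post-order is the root; it splits in-order into left and right subtrees.
Root 6: left subtree has 7 nodes {4, 23, 10, 5, 8, 1, 3}, right has 2 {37, 18}.
  Root 5: left subtree has 3 nodes {4, 23, 10}, right has 3 {8, 1, 3}.
    Root 10: left subtree has 2 nodes {4, 23}, right has 0 { }.
      Root 23: left subtree has 1 node {4}, right has 0 { }.
    Root 1: left subtree has 1 node {8}, right has 1 {3}.
  Root 37: left subtree has 0 nodes { }, right has 1 {18}.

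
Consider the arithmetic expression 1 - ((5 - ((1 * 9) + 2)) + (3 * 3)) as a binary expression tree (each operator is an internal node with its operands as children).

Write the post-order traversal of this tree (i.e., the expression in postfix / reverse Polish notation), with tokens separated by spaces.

1 5 1 9 * 2 + - 3 3 * + -

Post-order on an expression tree gives postfix notation: for each operator, emit left operand, right operand, then the operator.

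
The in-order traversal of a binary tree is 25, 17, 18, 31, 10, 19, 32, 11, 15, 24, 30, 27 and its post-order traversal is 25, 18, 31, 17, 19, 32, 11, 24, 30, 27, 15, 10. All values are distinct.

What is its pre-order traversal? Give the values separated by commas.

10, 17, 25, 31, 18, 15, 11, 32, 19, 27, 30, 24

The last element of post-order is the root; it splits in-order into left and right subtrees.
Root 10: left subtree has 4 nodes {25, 17, 18, 31}, right has 7 {19, 32, 11, 15, 24, 30, 27}.
  Root 17: left subtree has 1 node {25}, right has 2 {18, 31}.
    Root 31: left subtree has 1 node {18}, right has 0 { }.
  Root 15: left subtree has 3 nodes {19, 32, 11}, right has 3 {24, 30, 27}.
    Root 11: left subtree has 2 nodes {19, 32}, right has 0 { }.
      Root 32: left subtree has 1 node {19}, right has 0 { }.
    Root 27: left subtree has 2 nodes {24, 30}, right has 0 { }.
      Root 30: left subtree has 1 node {24}, right has 0 { }.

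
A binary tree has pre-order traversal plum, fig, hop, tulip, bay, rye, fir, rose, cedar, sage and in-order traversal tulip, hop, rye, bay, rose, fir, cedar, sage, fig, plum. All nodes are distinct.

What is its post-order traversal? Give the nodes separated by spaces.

The first element of pre-order is the root; it splits in-order into left and right subtrees.
Root plum: left subtree has 9 nodes {tulip, hop, rye, bay, rose, fir, cedar, sage, fig}, right has 0 { }.
  Root fig: left subtree has 8 nodes {tulip, hop, rye, bay, rose, fir, cedar, sage}, right has 0 { }.
    Root hop: left subtree has 1 node {tulip}, right has 6 {rye, bay, rose, fir, cedar, sage}.
      Root bay: left subtree has 1 node {rye}, right has 4 {rose, fir, cedar, sage}.
        Root fir: left subtree has 1 node {rose}, right has 2 {cedar, sage}.
          Root cedar: left subtree has 0 nodes { }, right has 1 {sage}.

tulip rye rose sage cedar fir bay hop fig plum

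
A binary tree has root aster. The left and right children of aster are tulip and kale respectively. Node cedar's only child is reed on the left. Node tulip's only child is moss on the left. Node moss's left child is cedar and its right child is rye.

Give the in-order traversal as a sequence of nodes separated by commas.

reed, cedar, moss, rye, tulip, aster, kale

In-order visits the left subtree, then the node, then the right subtree.
At aster: go left to tulip.
  At tulip: go left to moss.
    At moss: go left to cedar.
      At cedar: go left to reed.
        reed is a leaf — visit reed.
      Visit cedar.
      At cedar: no right child.
    Visit moss.
    At moss: go right to rye.
      rye is a leaf — visit rye.
  Visit tulip.
  At tulip: no right child.
Visit aster.
At aster: go right to kale.
  kale is a leaf — visit kale.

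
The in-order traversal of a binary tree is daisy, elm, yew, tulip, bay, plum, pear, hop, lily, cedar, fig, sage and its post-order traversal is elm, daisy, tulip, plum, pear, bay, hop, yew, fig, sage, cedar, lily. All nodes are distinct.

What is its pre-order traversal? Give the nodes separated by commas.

lily, yew, daisy, elm, hop, bay, tulip, pear, plum, cedar, sage, fig

The last element of post-order is the root; it splits in-order into left and right subtrees.
Root lily: left subtree has 8 nodes {daisy, elm, yew, tulip, bay, plum, pear, hop}, right has 3 {cedar, fig, sage}.
  Root yew: left subtree has 2 nodes {daisy, elm}, right has 5 {tulip, bay, plum, pear, hop}.
    Root daisy: left subtree has 0 nodes { }, right has 1 {elm}.
    Root hop: left subtree has 4 nodes {tulip, bay, plum, pear}, right has 0 { }.
      Root bay: left subtree has 1 node {tulip}, right has 2 {plum, pear}.
        Root pear: left subtree has 1 node {plum}, right has 0 { }.
  Root cedar: left subtree has 0 nodes { }, right has 2 {fig, sage}.
    Root sage: left subtree has 1 node {fig}, right has 0 { }.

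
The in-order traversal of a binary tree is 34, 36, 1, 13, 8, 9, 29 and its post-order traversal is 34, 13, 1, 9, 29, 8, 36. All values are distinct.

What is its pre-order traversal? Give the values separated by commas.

The last element of post-order is the root; it splits in-order into left and right subtrees.
Root 36: left subtree has 1 node {34}, right has 5 {1, 13, 8, 9, 29}.
  Root 8: left subtree has 2 nodes {1, 13}, right has 2 {9, 29}.
    Root 1: left subtree has 0 nodes { }, right has 1 {13}.
    Root 29: left subtree has 1 node {9}, right has 0 { }.

36, 34, 8, 1, 13, 29, 9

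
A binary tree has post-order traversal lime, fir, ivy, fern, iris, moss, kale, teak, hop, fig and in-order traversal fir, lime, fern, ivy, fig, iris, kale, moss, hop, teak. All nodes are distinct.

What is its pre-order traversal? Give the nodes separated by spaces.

fig fern fir lime ivy hop kale iris moss teak

The last element of post-order is the root; it splits in-order into left and right subtrees.
Root fig: left subtree has 4 nodes {fir, lime, fern, ivy}, right has 5 {iris, kale, moss, hop, teak}.
  Root fern: left subtree has 2 nodes {fir, lime}, right has 1 {ivy}.
    Root fir: left subtree has 0 nodes { }, right has 1 {lime}.
  Root hop: left subtree has 3 nodes {iris, kale, moss}, right has 1 {teak}.
    Root kale: left subtree has 1 node {iris}, right has 1 {moss}.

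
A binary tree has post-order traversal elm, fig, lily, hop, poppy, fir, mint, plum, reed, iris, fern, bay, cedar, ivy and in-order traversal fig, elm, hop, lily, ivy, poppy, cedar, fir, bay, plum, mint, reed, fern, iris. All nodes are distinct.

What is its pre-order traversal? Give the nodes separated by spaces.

ivy hop fig elm lily cedar poppy bay fir fern reed plum mint iris

The last element of post-order is the root; it splits in-order into left and right subtrees.
Root ivy: left subtree has 4 nodes {fig, elm, hop, lily}, right has 9 {poppy, cedar, fir, bay, plum, mint, reed, fern, iris}.
  Root hop: left subtree has 2 nodes {fig, elm}, right has 1 {lily}.
    Root fig: left subtree has 0 nodes { }, right has 1 {elm}.
  Root cedar: left subtree has 1 node {poppy}, right has 7 {fir, bay, plum, mint, reed, fern, iris}.
    Root bay: left subtree has 1 node {fir}, right has 5 {plum, mint, reed, fern, iris}.
      Root fern: left subtree has 3 nodes {plum, mint, reed}, right has 1 {iris}.
        Root reed: left subtree has 2 nodes {plum, mint}, right has 0 { }.
          Root plum: left subtree has 0 nodes { }, right has 1 {mint}.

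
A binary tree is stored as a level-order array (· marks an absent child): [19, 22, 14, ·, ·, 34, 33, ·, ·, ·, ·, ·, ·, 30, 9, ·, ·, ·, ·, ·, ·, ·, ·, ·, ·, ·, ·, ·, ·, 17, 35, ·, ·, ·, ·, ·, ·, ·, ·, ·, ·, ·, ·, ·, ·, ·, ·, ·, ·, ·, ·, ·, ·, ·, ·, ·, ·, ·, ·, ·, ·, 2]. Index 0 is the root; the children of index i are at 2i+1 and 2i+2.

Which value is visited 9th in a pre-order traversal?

Pre-order visits the node, then its left subtree, then its right subtree.
Visit 19.
At 19: go left to 22.
  22 is a leaf — visit 22.
At 19: go right to 14.
  Visit 14.
  At 14: go left to 34.
    34 is a leaf — visit 34.
  At 14: go right to 33.
    Visit 33.
    At 33: go left to 30.
      30 is a leaf — visit 30.
    At 33: go right to 9.
      Visit 9.
      At 9: go left to 17.
        17 is a leaf — visit 17.
      At 9: go right to 35.
        Visit 35.
        At 35: go left to 2.
          2 is a leaf — visit 2.
        At 35: no right child.
Full pre-order sequence: 19, 22, 14, 34, 33, 30, 9, 17, 35, 2.

35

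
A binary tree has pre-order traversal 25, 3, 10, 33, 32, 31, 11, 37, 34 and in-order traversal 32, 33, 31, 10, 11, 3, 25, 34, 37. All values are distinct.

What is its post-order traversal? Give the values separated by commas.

32, 31, 33, 11, 10, 3, 34, 37, 25

The first element of pre-order is the root; it splits in-order into left and right subtrees.
Root 25: left subtree has 6 nodes {32, 33, 31, 10, 11, 3}, right has 2 {34, 37}.
  Root 3: left subtree has 5 nodes {32, 33, 31, 10, 11}, right has 0 { }.
    Root 10: left subtree has 3 nodes {32, 33, 31}, right has 1 {11}.
      Root 33: left subtree has 1 node {32}, right has 1 {31}.
  Root 37: left subtree has 1 node {34}, right has 0 { }.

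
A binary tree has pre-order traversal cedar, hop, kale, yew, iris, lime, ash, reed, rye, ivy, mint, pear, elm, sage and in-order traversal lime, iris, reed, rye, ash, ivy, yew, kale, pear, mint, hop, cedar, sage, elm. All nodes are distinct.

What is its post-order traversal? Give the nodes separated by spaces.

The first element of pre-order is the root; it splits in-order into left and right subtrees.
Root cedar: left subtree has 11 nodes {lime, iris, reed, rye, ash, ivy, yew, kale, pear, mint, hop}, right has 2 {sage, elm}.
  Root hop: left subtree has 10 nodes {lime, iris, reed, rye, ash, ivy, yew, kale, pear, mint}, right has 0 { }.
    Root kale: left subtree has 7 nodes {lime, iris, reed, rye, ash, ivy, yew}, right has 2 {pear, mint}.
      Root yew: left subtree has 6 nodes {lime, iris, reed, rye, ash, ivy}, right has 0 { }.
        Root iris: left subtree has 1 node {lime}, right has 4 {reed, rye, ash, ivy}.
          Root ash: left subtree has 2 nodes {reed, rye}, right has 1 {ivy}.
            Root reed: left subtree has 0 nodes { }, right has 1 {rye}.
      Root mint: left subtree has 1 node {pear}, right has 0 { }.
  Root elm: left subtree has 1 node {sage}, right has 0 { }.

lime rye reed ivy ash iris yew pear mint kale hop sage elm cedar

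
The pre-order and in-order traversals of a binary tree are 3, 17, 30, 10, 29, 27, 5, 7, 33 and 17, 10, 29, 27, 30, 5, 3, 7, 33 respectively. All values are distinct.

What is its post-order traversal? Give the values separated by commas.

27, 29, 10, 5, 30, 17, 33, 7, 3

The first element of pre-order is the root; it splits in-order into left and right subtrees.
Root 3: left subtree has 6 nodes {17, 10, 29, 27, 30, 5}, right has 2 {7, 33}.
  Root 17: left subtree has 0 nodes { }, right has 5 {10, 29, 27, 30, 5}.
    Root 30: left subtree has 3 nodes {10, 29, 27}, right has 1 {5}.
      Root 10: left subtree has 0 nodes { }, right has 2 {29, 27}.
        Root 29: left subtree has 0 nodes { }, right has 1 {27}.
  Root 7: left subtree has 0 nodes { }, right has 1 {33}.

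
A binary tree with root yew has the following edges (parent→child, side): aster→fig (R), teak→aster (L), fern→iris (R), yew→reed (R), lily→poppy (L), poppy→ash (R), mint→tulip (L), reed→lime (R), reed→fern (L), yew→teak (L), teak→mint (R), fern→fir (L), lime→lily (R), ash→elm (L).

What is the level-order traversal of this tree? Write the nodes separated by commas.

yew, teak, reed, aster, mint, fern, lime, fig, tulip, fir, iris, lily, poppy, ash, elm

Level-order visits nodes level by level from the root, left to right within each level.
Level 0: yew
Level 1: teak, reed
Level 2: aster, mint, fern, lime
Level 3: fig, tulip, fir, iris, lily
Level 4: poppy
Level 5: ash
Level 6: elm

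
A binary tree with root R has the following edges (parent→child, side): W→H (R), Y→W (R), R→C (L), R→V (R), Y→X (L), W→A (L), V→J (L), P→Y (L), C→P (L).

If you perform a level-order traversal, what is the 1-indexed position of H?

Level-order visits nodes level by level from the root, left to right within each level.
Level 0: R
Level 1: C, V
Level 2: P, J
Level 3: Y
Level 4: X, W
Level 5: A, H
Full level-order sequence: R, C, V, P, J, Y, X, W, A, H.

10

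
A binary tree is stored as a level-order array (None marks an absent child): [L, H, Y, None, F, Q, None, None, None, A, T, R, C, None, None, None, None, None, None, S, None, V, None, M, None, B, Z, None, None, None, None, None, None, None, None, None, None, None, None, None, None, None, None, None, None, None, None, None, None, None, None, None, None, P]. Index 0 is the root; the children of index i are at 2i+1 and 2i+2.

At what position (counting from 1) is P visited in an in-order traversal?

In-order visits the left subtree, then the node, then the right subtree.
At L: go left to H.
  At H: no left child.
  Visit H.
  At H: go right to F.
    At F: go left to A.
      At A: go left to S.
        S is a leaf — visit S.
      Visit A.
      At A: no right child.
    Visit F.
    At F: go right to T.
      At T: go left to V.
        V is a leaf — visit V.
      Visit T.
      At T: no right child.
Visit L.
At L: go right to Y.
  At Y: go left to Q.
    At Q: go left to R.
      At R: go left to M.
        M is a leaf — visit M.
      Visit R.
      At R: no right child.
    Visit Q.
    At Q: go right to C.
      At C: go left to B.
        B is a leaf — visit B.
      Visit C.
      At C: go right to Z.
        At Z: go left to P.
          P is a leaf — visit P.
        Visit Z.
        At Z: no right child.
  Visit Y.
  At Y: no right child.
Full in-order sequence: H, S, A, F, V, T, L, M, R, Q, B, C, P, Z, Y.

13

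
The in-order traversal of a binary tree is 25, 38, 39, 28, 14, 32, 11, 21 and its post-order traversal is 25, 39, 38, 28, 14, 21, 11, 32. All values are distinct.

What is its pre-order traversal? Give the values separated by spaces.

32 14 28 38 25 39 11 21

The last element of post-order is the root; it splits in-order into left and right subtrees.
Root 32: left subtree has 5 nodes {25, 38, 39, 28, 14}, right has 2 {11, 21}.
  Root 14: left subtree has 4 nodes {25, 38, 39, 28}, right has 0 { }.
    Root 28: left subtree has 3 nodes {25, 38, 39}, right has 0 { }.
      Root 38: left subtree has 1 node {25}, right has 1 {39}.
  Root 11: left subtree has 0 nodes { }, right has 1 {21}.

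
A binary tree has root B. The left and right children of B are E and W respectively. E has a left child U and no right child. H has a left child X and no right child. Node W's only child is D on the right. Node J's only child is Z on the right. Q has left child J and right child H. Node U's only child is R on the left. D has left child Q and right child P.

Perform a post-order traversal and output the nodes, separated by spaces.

Post-order visits the left subtree, then the right subtree, then the node.
At B: go left to E.
  At E: go left to U.
    At U: go left to R.
      R is a leaf — visit R.
    At U: no right child.
    Visit U.
  At E: no right child.
  Visit E.
At B: go right to W.
  At W: no left child.
  At W: go right to D.
    At D: go left to Q.
      At Q: go left to J.
        At J: no left child.
        At J: go right to Z.
          Z is a leaf — visit Z.
        Visit J.
      At Q: go right to H.
        At H: go left to X.
          X is a leaf — visit X.
        At H: no right child.
        Visit H.
      Visit Q.
    At D: go right to P.
      P is a leaf — visit P.
    Visit D.
  Visit W.
Visit B.

R U E Z J X H Q P D W B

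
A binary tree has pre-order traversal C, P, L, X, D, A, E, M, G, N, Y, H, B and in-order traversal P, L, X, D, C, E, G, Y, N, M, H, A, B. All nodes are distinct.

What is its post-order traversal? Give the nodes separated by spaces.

D X L P Y N G H M E B A C

The first element of pre-order is the root; it splits in-order into left and right subtrees.
Root C: left subtree has 4 nodes {P, L, X, D}, right has 8 {E, G, Y, N, M, H, A, B}.
  Root P: left subtree has 0 nodes { }, right has 3 {L, X, D}.
    Root L: left subtree has 0 nodes { }, right has 2 {X, D}.
      Root X: left subtree has 0 nodes { }, right has 1 {D}.
  Root A: left subtree has 6 nodes {E, G, Y, N, M, H}, right has 1 {B}.
    Root E: left subtree has 0 nodes { }, right has 5 {G, Y, N, M, H}.
      Root M: left subtree has 3 nodes {G, Y, N}, right has 1 {H}.
        Root G: left subtree has 0 nodes { }, right has 2 {Y, N}.
          Root N: left subtree has 1 node {Y}, right has 0 { }.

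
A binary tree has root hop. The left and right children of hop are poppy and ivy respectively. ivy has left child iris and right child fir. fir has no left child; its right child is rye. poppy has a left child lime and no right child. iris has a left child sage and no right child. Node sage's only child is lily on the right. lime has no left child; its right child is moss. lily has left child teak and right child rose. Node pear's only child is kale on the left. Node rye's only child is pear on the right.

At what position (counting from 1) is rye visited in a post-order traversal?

Post-order visits the left subtree, then the right subtree, then the node.
At hop: go left to poppy.
  At poppy: go left to lime.
    At lime: no left child.
    At lime: go right to moss.
      moss is a leaf — visit moss.
    Visit lime.
  At poppy: no right child.
  Visit poppy.
At hop: go right to ivy.
  At ivy: go left to iris.
    At iris: go left to sage.
      At sage: no left child.
      At sage: go right to lily.
        At lily: go left to teak.
          teak is a leaf — visit teak.
        At lily: go right to rose.
          rose is a leaf — visit rose.
        Visit lily.
      Visit sage.
    At iris: no right child.
    Visit iris.
  At ivy: go right to fir.
    At fir: no left child.
    At fir: go right to rye.
      At rye: no left child.
      At rye: go right to pear.
        At pear: go left to kale.
          kale is a leaf — visit kale.
        At pear: no right child.
        Visit pear.
      Visit rye.
    Visit fir.
  Visit ivy.
Visit hop.
Full post-order sequence: moss, lime, poppy, teak, rose, lily, sage, iris, kale, pear, rye, fir, ivy, hop.

11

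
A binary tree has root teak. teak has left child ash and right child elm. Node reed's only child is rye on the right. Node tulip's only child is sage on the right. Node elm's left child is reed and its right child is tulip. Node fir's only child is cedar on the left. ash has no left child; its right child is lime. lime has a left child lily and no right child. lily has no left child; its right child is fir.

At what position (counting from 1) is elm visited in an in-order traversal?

In-order visits the left subtree, then the node, then the right subtree.
At teak: go left to ash.
  At ash: no left child.
  Visit ash.
  At ash: go right to lime.
    At lime: go left to lily.
      At lily: no left child.
      Visit lily.
      At lily: go right to fir.
        At fir: go left to cedar.
          cedar is a leaf — visit cedar.
        Visit fir.
        At fir: no right child.
    Visit lime.
    At lime: no right child.
Visit teak.
At teak: go right to elm.
  At elm: go left to reed.
    At reed: no left child.
    Visit reed.
    At reed: go right to rye.
      rye is a leaf — visit rye.
  Visit elm.
  At elm: go right to tulip.
    At tulip: no left child.
    Visit tulip.
    At tulip: go right to sage.
      sage is a leaf — visit sage.
Full in-order sequence: ash, lily, cedar, fir, lime, teak, reed, rye, elm, tulip, sage.

9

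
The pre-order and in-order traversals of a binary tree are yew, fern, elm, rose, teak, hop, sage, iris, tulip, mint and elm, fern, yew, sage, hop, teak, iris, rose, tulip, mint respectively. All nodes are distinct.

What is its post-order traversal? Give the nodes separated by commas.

elm, fern, sage, hop, iris, teak, mint, tulip, rose, yew

The first element of pre-order is the root; it splits in-order into left and right subtrees.
Root yew: left subtree has 2 nodes {elm, fern}, right has 7 {sage, hop, teak, iris, rose, tulip, mint}.
  Root fern: left subtree has 1 node {elm}, right has 0 { }.
  Root rose: left subtree has 4 nodes {sage, hop, teak, iris}, right has 2 {tulip, mint}.
    Root teak: left subtree has 2 nodes {sage, hop}, right has 1 {iris}.
      Root hop: left subtree has 1 node {sage}, right has 0 { }.
    Root tulip: left subtree has 0 nodes { }, right has 1 {mint}.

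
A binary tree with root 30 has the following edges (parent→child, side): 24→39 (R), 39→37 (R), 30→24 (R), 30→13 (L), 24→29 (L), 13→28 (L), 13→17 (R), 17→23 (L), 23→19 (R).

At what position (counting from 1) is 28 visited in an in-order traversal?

1

In-order visits the left subtree, then the node, then the right subtree.
At 30: go left to 13.
  At 13: go left to 28.
    28 is a leaf — visit 28.
  Visit 13.
  At 13: go right to 17.
    At 17: go left to 23.
      At 23: no left child.
      Visit 23.
      At 23: go right to 19.
        19 is a leaf — visit 19.
    Visit 17.
    At 17: no right child.
Visit 30.
At 30: go right to 24.
  At 24: go left to 29.
    29 is a leaf — visit 29.
  Visit 24.
  At 24: go right to 39.
    At 39: no left child.
    Visit 39.
    At 39: go right to 37.
      37 is a leaf — visit 37.
Full in-order sequence: 28, 13, 23, 19, 17, 30, 29, 24, 39, 37.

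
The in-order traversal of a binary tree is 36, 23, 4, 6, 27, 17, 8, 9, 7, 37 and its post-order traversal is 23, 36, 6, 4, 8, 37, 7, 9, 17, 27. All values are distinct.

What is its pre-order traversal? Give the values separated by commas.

The last element of post-order is the root; it splits in-order into left and right subtrees.
Root 27: left subtree has 4 nodes {36, 23, 4, 6}, right has 5 {17, 8, 9, 7, 37}.
  Root 4: left subtree has 2 nodes {36, 23}, right has 1 {6}.
    Root 36: left subtree has 0 nodes { }, right has 1 {23}.
  Root 17: left subtree has 0 nodes { }, right has 4 {8, 9, 7, 37}.
    Root 9: left subtree has 1 node {8}, right has 2 {7, 37}.
      Root 7: left subtree has 0 nodes { }, right has 1 {37}.

27, 4, 36, 23, 6, 17, 9, 8, 7, 37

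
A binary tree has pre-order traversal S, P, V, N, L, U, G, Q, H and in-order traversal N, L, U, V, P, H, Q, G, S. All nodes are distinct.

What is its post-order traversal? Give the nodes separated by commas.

The first element of pre-order is the root; it splits in-order into left and right subtrees.
Root S: left subtree has 8 nodes {N, L, U, V, P, H, Q, G}, right has 0 { }.
  Root P: left subtree has 4 nodes {N, L, U, V}, right has 3 {H, Q, G}.
    Root V: left subtree has 3 nodes {N, L, U}, right has 0 { }.
      Root N: left subtree has 0 nodes { }, right has 2 {L, U}.
        Root L: left subtree has 0 nodes { }, right has 1 {U}.
    Root G: left subtree has 2 nodes {H, Q}, right has 0 { }.
      Root Q: left subtree has 1 node {H}, right has 0 { }.

U, L, N, V, H, Q, G, P, S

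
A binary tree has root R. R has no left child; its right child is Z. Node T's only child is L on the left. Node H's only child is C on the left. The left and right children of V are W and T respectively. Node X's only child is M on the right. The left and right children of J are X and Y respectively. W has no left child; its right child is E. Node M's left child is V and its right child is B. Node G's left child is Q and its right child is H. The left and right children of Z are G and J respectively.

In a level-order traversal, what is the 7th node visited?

Level-order visits nodes level by level from the root, left to right within each level.
Level 0: R
Level 1: Z
Level 2: G, J
Level 3: Q, H, X, Y
Level 4: C, M
Level 5: V, B
Level 6: W, T
Level 7: E, L
Full level-order sequence: R, Z, G, J, Q, H, X, Y, C, M, V, B, W, T, E, L.

X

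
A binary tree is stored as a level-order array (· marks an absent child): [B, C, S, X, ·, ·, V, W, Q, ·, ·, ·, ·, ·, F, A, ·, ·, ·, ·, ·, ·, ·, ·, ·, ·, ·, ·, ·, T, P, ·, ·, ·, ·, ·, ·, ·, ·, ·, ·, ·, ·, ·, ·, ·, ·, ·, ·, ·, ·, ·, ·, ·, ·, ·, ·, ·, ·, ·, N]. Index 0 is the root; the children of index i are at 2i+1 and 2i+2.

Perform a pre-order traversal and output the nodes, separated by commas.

B, C, X, W, A, Q, S, V, F, T, N, P

Pre-order visits the node, then its left subtree, then its right subtree.
Visit B.
At B: go left to C.
  Visit C.
  At C: go left to X.
    Visit X.
    At X: go left to W.
      Visit W.
      At W: go left to A.
        A is a leaf — visit A.
      At W: no right child.
    At X: go right to Q.
      Q is a leaf — visit Q.
  At C: no right child.
At B: go right to S.
  Visit S.
  At S: no left child.
  At S: go right to V.
    Visit V.
    At V: no left child.
    At V: go right to F.
      Visit F.
      At F: go left to T.
        Visit T.
        At T: no left child.
        At T: go right to N.
          N is a leaf — visit N.
      At F: go right to P.
        P is a leaf — visit P.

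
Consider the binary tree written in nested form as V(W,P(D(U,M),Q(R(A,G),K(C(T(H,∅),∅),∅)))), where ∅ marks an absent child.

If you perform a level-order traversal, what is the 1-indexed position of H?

Level-order visits nodes level by level from the root, left to right within each level.
Level 0: V
Level 1: W, P
Level 2: D, Q
Level 3: U, M, R, K
Level 4: A, G, C
Level 5: T
Level 6: H
Full level-order sequence: V, W, P, D, Q, U, M, R, K, A, G, C, T, H.

14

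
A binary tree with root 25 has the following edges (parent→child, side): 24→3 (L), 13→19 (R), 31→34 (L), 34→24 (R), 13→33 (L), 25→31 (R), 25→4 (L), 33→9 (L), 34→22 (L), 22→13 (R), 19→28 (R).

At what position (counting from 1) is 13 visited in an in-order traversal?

6

In-order visits the left subtree, then the node, then the right subtree.
At 25: go left to 4.
  4 is a leaf — visit 4.
Visit 25.
At 25: go right to 31.
  At 31: go left to 34.
    At 34: go left to 22.
      At 22: no left child.
      Visit 22.
      At 22: go right to 13.
        At 13: go left to 33.
          At 33: go left to 9.
            9 is a leaf — visit 9.
          Visit 33.
          At 33: no right child.
        Visit 13.
        At 13: go right to 19.
          At 19: no left child.
          Visit 19.
          At 19: go right to 28.
            28 is a leaf — visit 28.
    Visit 34.
    At 34: go right to 24.
      At 24: go left to 3.
        3 is a leaf — visit 3.
      Visit 24.
      At 24: no right child.
  Visit 31.
  At 31: no right child.
Full in-order sequence: 4, 25, 22, 9, 33, 13, 19, 28, 34, 3, 24, 31.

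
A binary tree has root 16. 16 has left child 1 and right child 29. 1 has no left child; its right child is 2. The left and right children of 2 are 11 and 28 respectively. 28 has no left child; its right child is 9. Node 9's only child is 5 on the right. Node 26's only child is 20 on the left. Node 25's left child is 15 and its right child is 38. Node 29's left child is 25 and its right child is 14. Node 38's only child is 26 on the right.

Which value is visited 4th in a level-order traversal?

2

Level-order visits nodes level by level from the root, left to right within each level.
Level 0: 16
Level 1: 1, 29
Level 2: 2, 25, 14
Level 3: 11, 28, 15, 38
Level 4: 9, 26
Level 5: 5, 20
Full level-order sequence: 16, 1, 29, 2, 25, 14, 11, 28, 15, 38, 9, 26, 5, 20.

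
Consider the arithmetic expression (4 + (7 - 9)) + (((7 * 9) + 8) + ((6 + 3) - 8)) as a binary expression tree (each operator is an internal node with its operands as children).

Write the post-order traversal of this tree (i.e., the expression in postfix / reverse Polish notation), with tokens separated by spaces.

Post-order on an expression tree gives postfix notation: for each operator, emit left operand, right operand, then the operator.

4 7 9 - + 7 9 * 8 + 6 3 + 8 - + +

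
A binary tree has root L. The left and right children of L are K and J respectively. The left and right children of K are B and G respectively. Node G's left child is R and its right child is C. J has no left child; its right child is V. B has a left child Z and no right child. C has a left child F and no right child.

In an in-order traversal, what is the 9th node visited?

J

In-order visits the left subtree, then the node, then the right subtree.
At L: go left to K.
  At K: go left to B.
    At B: go left to Z.
      Z is a leaf — visit Z.
    Visit B.
    At B: no right child.
  Visit K.
  At K: go right to G.
    At G: go left to R.
      R is a leaf — visit R.
    Visit G.
    At G: go right to C.
      At C: go left to F.
        F is a leaf — visit F.
      Visit C.
      At C: no right child.
Visit L.
At L: go right to J.
  At J: no left child.
  Visit J.
  At J: go right to V.
    V is a leaf — visit V.
Full in-order sequence: Z, B, K, R, G, F, C, L, J, V.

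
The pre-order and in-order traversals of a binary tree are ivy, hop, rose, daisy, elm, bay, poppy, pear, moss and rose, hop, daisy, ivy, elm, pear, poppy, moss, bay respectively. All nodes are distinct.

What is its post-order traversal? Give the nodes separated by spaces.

The first element of pre-order is the root; it splits in-order into left and right subtrees.
Root ivy: left subtree has 3 nodes {rose, hop, daisy}, right has 5 {elm, pear, poppy, moss, bay}.
  Root hop: left subtree has 1 node {rose}, right has 1 {daisy}.
  Root elm: left subtree has 0 nodes { }, right has 4 {pear, poppy, moss, bay}.
    Root bay: left subtree has 3 nodes {pear, poppy, moss}, right has 0 { }.
      Root poppy: left subtree has 1 node {pear}, right has 1 {moss}.

rose daisy hop pear moss poppy bay elm ivy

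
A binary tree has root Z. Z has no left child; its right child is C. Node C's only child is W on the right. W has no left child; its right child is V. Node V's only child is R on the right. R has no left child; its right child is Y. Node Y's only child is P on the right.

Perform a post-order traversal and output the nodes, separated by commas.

Post-order visits the left subtree, then the right subtree, then the node.
At Z: no left child.
At Z: go right to C.
  At C: no left child.
  At C: go right to W.
    At W: no left child.
    At W: go right to V.
      At V: no left child.
      At V: go right to R.
        At R: no left child.
        At R: go right to Y.
          At Y: no left child.
          At Y: go right to P.
            P is a leaf — visit P.
          Visit Y.
        Visit R.
      Visit V.
    Visit W.
  Visit C.
Visit Z.

P, Y, R, V, W, C, Z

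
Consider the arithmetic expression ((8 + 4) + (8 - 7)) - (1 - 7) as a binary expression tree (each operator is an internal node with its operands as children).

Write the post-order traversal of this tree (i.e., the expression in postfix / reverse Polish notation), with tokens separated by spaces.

Post-order on an expression tree gives postfix notation: for each operator, emit left operand, right operand, then the operator.

8 4 + 8 7 - + 1 7 - -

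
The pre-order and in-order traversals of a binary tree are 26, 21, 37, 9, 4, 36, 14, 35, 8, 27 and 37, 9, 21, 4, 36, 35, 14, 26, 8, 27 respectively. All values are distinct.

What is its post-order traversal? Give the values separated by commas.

9, 37, 35, 14, 36, 4, 21, 27, 8, 26

The first element of pre-order is the root; it splits in-order into left and right subtrees.
Root 26: left subtree has 7 nodes {37, 9, 21, 4, 36, 35, 14}, right has 2 {8, 27}.
  Root 21: left subtree has 2 nodes {37, 9}, right has 4 {4, 36, 35, 14}.
    Root 37: left subtree has 0 nodes { }, right has 1 {9}.
    Root 4: left subtree has 0 nodes { }, right has 3 {36, 35, 14}.
      Root 36: left subtree has 0 nodes { }, right has 2 {35, 14}.
        Root 14: left subtree has 1 node {35}, right has 0 { }.
  Root 8: left subtree has 0 nodes { }, right has 1 {27}.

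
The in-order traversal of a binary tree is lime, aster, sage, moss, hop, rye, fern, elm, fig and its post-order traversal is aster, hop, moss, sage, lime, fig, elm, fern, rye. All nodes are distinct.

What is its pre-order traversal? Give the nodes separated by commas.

The last element of post-order is the root; it splits in-order into left and right subtrees.
Root rye: left subtree has 5 nodes {lime, aster, sage, moss, hop}, right has 3 {fern, elm, fig}.
  Root lime: left subtree has 0 nodes { }, right has 4 {aster, sage, moss, hop}.
    Root sage: left subtree has 1 node {aster}, right has 2 {moss, hop}.
      Root moss: left subtree has 0 nodes { }, right has 1 {hop}.
  Root fern: left subtree has 0 nodes { }, right has 2 {elm, fig}.
    Root elm: left subtree has 0 nodes { }, right has 1 {fig}.

rye, lime, sage, aster, moss, hop, fern, elm, fig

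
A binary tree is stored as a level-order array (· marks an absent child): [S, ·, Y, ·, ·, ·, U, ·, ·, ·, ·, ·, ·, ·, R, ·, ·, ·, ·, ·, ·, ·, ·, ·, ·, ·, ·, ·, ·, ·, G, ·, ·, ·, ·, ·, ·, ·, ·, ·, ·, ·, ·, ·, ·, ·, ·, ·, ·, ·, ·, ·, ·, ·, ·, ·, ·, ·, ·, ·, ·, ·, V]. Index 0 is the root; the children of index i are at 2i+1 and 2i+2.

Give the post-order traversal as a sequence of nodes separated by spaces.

Post-order visits the left subtree, then the right subtree, then the node.
At S: no left child.
At S: go right to Y.
  At Y: no left child.
  At Y: go right to U.
    At U: no left child.
    At U: go right to R.
      At R: no left child.
      At R: go right to G.
        At G: no left child.
        At G: go right to V.
          V is a leaf — visit V.
        Visit G.
      Visit R.
    Visit U.
  Visit Y.
Visit S.

V G R U Y S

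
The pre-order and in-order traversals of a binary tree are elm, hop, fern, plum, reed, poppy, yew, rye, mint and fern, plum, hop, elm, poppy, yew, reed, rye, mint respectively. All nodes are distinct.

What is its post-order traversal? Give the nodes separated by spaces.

plum fern hop yew poppy mint rye reed elm

The first element of pre-order is the root; it splits in-order into left and right subtrees.
Root elm: left subtree has 3 nodes {fern, plum, hop}, right has 5 {poppy, yew, reed, rye, mint}.
  Root hop: left subtree has 2 nodes {fern, plum}, right has 0 { }.
    Root fern: left subtree has 0 nodes { }, right has 1 {plum}.
  Root reed: left subtree has 2 nodes {poppy, yew}, right has 2 {rye, mint}.
    Root poppy: left subtree has 0 nodes { }, right has 1 {yew}.
    Root rye: left subtree has 0 nodes { }, right has 1 {mint}.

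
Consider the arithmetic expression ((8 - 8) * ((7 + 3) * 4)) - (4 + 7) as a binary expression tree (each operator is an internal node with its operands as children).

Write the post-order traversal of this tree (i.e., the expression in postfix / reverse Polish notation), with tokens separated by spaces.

8 8 - 7 3 + 4 * * 4 7 + -

Post-order on an expression tree gives postfix notation: for each operator, emit left operand, right operand, then the operator.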